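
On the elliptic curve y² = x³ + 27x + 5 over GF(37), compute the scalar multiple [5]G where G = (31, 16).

(8, 20)

Double-and-add on 5 = (101)₂. Start with G = (31, 16) for the leading 1-bit.
double: tangent at (31, 16): λ = (3·31² + 27)/(2·16) ≡ 24/32. 32⁻¹ ≡ 22 (mod 37), so λ ≡ 24·22 ≡ 10.
  x = λ² - 31 - 31 = 100 - 62 ≡ 1; y = λ·(31 - 1) - 16 ≡ 25. → (1, 25)
double: tangent at (1, 25): λ = (3·1² + 27)/(2·25) ≡ 30/13. 13⁻¹ ≡ 20 (mod 37), so λ ≡ 30·20 ≡ 8.
  x = λ² - 1 - 1 = 64 - 2 ≡ 25; y = λ·(1 - 25) - 25 ≡ 5. → (25, 5)
add G: (25, 5) + (31, 16). λ = (16 - 5)/(31 - 25) ≡ 11/6 mod 37. 6⁻¹ ≡ 31 (mod 37) since 6·31 = 186 ≡ 1, so λ ≡ 8.
  x = λ² - 25 - 31 = 64 - 56 ≡ 8; y = λ·(25 - 8) - 5 ≡ 20. → (8, 20)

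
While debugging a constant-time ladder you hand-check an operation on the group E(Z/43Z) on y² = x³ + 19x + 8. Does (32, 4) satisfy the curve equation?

y² = 4² ≡ 16; x³ + 19x + 8 = 33384 ≡ 16 (mod 43). 16 = 16.

yes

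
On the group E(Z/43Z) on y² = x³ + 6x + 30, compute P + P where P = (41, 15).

(25, 29)

tangent at (41, 15): λ = (3·41² + 6)/(2·15) ≡ 18/30. 30⁻¹ ≡ 33 (mod 43), so λ ≡ 18·33 ≡ 35.
  x = λ² - 41 - 41 = 1225 - 82 ≡ 25; y = λ·(41 - 25) - 15 ≡ 29. → (25, 29)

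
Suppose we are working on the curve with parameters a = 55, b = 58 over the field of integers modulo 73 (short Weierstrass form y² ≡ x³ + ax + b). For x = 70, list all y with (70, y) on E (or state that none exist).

x³ + 55x + 58 = 346908 ≡ 12 (mod 73).
Square roots of 12 mod 73: 31 and 42 (since 31² = 961 ≡ 12).

31, 42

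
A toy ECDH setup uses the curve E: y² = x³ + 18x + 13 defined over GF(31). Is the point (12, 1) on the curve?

y² = 1² ≡ 1; x³ + 18x + 13 = 1957 ≡ 4 (mod 31). 1 ≠ 4.

no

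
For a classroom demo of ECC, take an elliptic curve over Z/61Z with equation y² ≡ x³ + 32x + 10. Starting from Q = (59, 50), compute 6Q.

Repeated addition: build up to 6Q.
2Q: tangent at (59, 50): λ = (3·59² + 32)/(2·50) ≡ 44/39. 39⁻¹ ≡ 36 (mod 61), so λ ≡ 44·36 ≡ 59.
  x = λ² - 59 - 59 = 3481 - 118 ≡ 8; y = λ·(59 - 8) - 50 ≡ 31. → (8, 31)
3Q: (8, 31) + (59, 50). λ = (50 - 31)/(59 - 8) ≡ 19/51 mod 61. 51⁻¹ ≡ 6 (mod 61) since 51·6 = 306 ≡ 1, so λ ≡ 53.
  x = λ² - 8 - 59 = 2809 - 67 ≡ 58; y = λ·(8 - 58) - 31 ≡ 3. → (58, 3)
4Q: (58, 3) + (59, 50). λ = (50 - 3)/(59 - 58) ≡ 47/1 mod 61. 1⁻¹ ≡ 1 (mod 61), so λ ≡ 47.
  x = λ² - 58 - 59 = 2209 - 117 ≡ 18; y = λ·(58 - 18) - 3 ≡ 47. → (18, 47)
5Q: (18, 47) + (59, 50). λ = (50 - 47)/(59 - 18) ≡ 3/41 mod 61. 41⁻¹ ≡ 3 (mod 61), so λ ≡ 9.
  x = λ² - 18 - 59 = 81 - 77 ≡ 4; y = λ·(18 - 4) - 47 ≡ 18. → (4, 18)
6Q: (4, 18) + (59, 50). λ = (50 - 18)/(59 - 4) ≡ 32/55 mod 61. 55⁻¹ ≡ 10 (mod 61), so λ ≡ 15.
  x = λ² - 4 - 59 = 225 - 63 ≡ 40; y = λ·(4 - 40) - 18 ≡ 52. → (40, 52)

(40, 52)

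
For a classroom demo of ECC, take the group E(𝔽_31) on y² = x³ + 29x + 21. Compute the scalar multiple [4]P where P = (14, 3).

Double-and-add on 4 = (100)₂. Start with P = (14, 3) for the leading 1-bit.
double: tangent at (14, 3): λ = (3·14² + 29)/(2·3) ≡ 28/6. 6⁻¹ ≡ 26 (mod 31), so λ ≡ 28·26 ≡ 15.
  x = λ² - 14 - 14 = 225 - 28 ≡ 11; y = λ·(14 - 11) - 3 ≡ 11. → (11, 11)
double: tangent at (11, 11): λ = (3·11² + 29)/(2·11) ≡ 20/22. 22⁻¹ ≡ 24 (mod 31) since 22·24 = 528 ≡ 1, so λ ≡ 20·24 ≡ 15.
  x = λ² - 11 - 11 = 225 - 22 ≡ 17; y = λ·(11 - 17) - 11 ≡ 23. → (17, 23)

(17, 23)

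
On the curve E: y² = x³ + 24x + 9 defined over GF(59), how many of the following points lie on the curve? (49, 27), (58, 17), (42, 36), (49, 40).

1

(49, 27): 27² ≡ 21, rhs ≡ 8 → off.
(58, 17): 17² ≡ 53, rhs ≡ 43 → off.
(42, 36): 36² ≡ 57, rhs ≡ 57 → on.
(49, 40): 40² ≡ 7, rhs ≡ 8 → off.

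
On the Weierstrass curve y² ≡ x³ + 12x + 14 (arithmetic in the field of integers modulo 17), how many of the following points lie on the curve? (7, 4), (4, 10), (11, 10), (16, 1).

3

(7, 4): 4² ≡ 16, rhs ≡ 16 → on.
(4, 10): 10² ≡ 15, rhs ≡ 7 → off.
(11, 10): 10² ≡ 15, rhs ≡ 15 → on.
(16, 1): 1² ≡ 1, rhs ≡ 1 → on.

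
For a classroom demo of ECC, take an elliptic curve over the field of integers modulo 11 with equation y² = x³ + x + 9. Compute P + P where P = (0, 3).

(4, 0)

tangent at (0, 3): λ = (3·0² + 1)/(2·3) ≡ 1/6. 6⁻¹ ≡ 2 (mod 11) since 6·2 = 12 ≡ 1, so λ ≡ 1·2 ≡ 2.
  x = λ² - 0 - 0 = 4 - 0 ≡ 4; y = λ·(0 - 4) - 3 ≡ 0. → (4, 0)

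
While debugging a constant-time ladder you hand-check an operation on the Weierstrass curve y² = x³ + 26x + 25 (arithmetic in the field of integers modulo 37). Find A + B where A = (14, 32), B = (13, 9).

(21, 29)

(14, 32) + (13, 9). λ = (9 - 32)/(13 - 14) ≡ 14/36 mod 37. 36⁻¹ ≡ 36 (mod 37), so λ ≡ 23.
  x = λ² - 14 - 13 = 529 - 27 ≡ 21; y = λ·(14 - 21) - 32 ≡ 29. → (21, 29)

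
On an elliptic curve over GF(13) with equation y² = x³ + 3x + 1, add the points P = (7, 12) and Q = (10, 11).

(12, 7)

(7, 12) + (10, 11). λ = (11 - 12)/(10 - 7) ≡ 12/3 mod 13. 3⁻¹ ≡ 9 (mod 13) since 3·9 = 27 ≡ 1, so λ ≡ 4.
  x = λ² - 7 - 10 = 16 - 17 ≡ 12; y = λ·(7 - 12) - 12 ≡ 7. → (12, 7)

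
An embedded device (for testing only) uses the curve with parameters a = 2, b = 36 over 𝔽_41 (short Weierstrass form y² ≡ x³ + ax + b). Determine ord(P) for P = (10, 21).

11

2P: tangent at (10, 21): λ = (3·10² + 2)/(2·21) ≡ 15/1. 1⁻¹ ≡ 1 (mod 41), so λ ≡ 15·1 ≡ 15.
  x = λ² - 10 - 10 = 225 - 20 ≡ 0; y = λ·(10 - 0) - 21 ≡ 6. → (0, 6)
3P: (0, 6) + (10, 21). λ = (21 - 6)/(10 - 0) ≡ 15/10 mod 41. 10⁻¹ ≡ 37 (mod 41) since 10·37 = 370 ≡ 1, so λ ≡ 22.
  x = λ² - 0 - 10 = 484 - 10 ≡ 23; y = λ·(0 - 23) - 6 ≡ 21. → (23, 21)
4P: (23, 21) + (10, 21). λ = (21 - 21)/(10 - 23) ≡ 0/28 mod 41. 28⁻¹ ≡ 22 (mod 41) since 28·22 = 616 ≡ 1, so λ ≡ 0.
  x = λ² - 23 - 10 = 0 - 33 ≡ 8; y = λ·(23 - 8) - 21 ≡ 20. → (8, 20)
5P: (8, 20) + (10, 21). λ = (21 - 20)/(10 - 8) ≡ 1/2 mod 41. 2⁻¹ ≡ 21 (mod 41), so λ ≡ 21.
  x = λ² - 8 - 10 = 441 - 18 ≡ 13; y = λ·(8 - 13) - 20 ≡ 39. → (13, 39)
6P: (13, 39) + (10, 21). λ = (21 - 39)/(10 - 13) ≡ 23/38 mod 41. 38⁻¹ ≡ 27 (mod 41), so λ ≡ 6.
  x = λ² - 13 - 10 = 36 - 23 ≡ 13; y = λ·(13 - 13) - 39 ≡ 2. → (13, 2)
7P: (13, 2) + (10, 21). λ = (21 - 2)/(10 - 13) ≡ 19/38 mod 41. 38⁻¹ ≡ 27 (mod 41), so λ ≡ 21.
  x = λ² - 13 - 10 = 441 - 23 ≡ 8; y = λ·(13 - 8) - 2 ≡ 21. → (8, 21)
8P: (8, 21) + (10, 21). λ = (21 - 21)/(10 - 8) ≡ 0/2 mod 41. 2⁻¹ ≡ 21 (mod 41), so λ ≡ 0.
  x = λ² - 8 - 10 = 0 - 18 ≡ 23; y = λ·(8 - 23) - 21 ≡ 20. → (23, 20)
9P: (23, 20) + (10, 21). λ = (21 - 20)/(10 - 23) ≡ 1/28 mod 41. 28⁻¹ ≡ 22 (mod 41) since 28·22 = 616 ≡ 1, so λ ≡ 22.
  x = λ² - 23 - 10 = 484 - 33 ≡ 0; y = λ·(23 - 0) - 20 ≡ 35. → (0, 35)
10P: (0, 35) + (10, 21). λ = (21 - 35)/(10 - 0) ≡ 27/10 mod 41. 10⁻¹ ≡ 37 (mod 41), so λ ≡ 15.
  x = λ² - 0 - 10 = 225 - 10 ≡ 10; y = λ·(0 - 10) - 35 ≡ 20. → (10, 20)
11P: (10, 20) + (10, 21): same x and y₁ ≡ -y₂, so the sum is 𝒪.
11P = 𝒪, so the order is 11.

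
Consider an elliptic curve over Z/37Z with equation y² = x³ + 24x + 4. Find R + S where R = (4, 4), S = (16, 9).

(4, 4) + (16, 9). λ = (9 - 4)/(16 - 4) ≡ 5/12 mod 37. 12⁻¹ ≡ 34 (mod 37) since 12·34 = 408 ≡ 1, so λ ≡ 22.
  x = λ² - 4 - 16 = 484 - 20 ≡ 20; y = λ·(4 - 20) - 4 ≡ 14. → (20, 14)

(20, 14)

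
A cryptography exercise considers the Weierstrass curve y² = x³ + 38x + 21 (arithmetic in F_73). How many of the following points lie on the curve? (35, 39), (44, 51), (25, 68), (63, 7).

(35, 39): 39² ≡ 61, rhs ≡ 61 → on.
(44, 51): 51² ≡ 46, rhs ≡ 7 → off.
(25, 68): 68² ≡ 25, rhs ≡ 25 → on.
(63, 7): 7² ≡ 49, rhs ≡ 28 → off.

2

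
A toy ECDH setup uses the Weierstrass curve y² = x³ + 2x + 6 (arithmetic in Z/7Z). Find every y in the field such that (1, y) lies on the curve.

3, 4

x³ + 2x + 6 = 9 ≡ 2 (mod 7).
Square roots of 2 mod 7: 3 and 4 (since 3² = 9 ≡ 2).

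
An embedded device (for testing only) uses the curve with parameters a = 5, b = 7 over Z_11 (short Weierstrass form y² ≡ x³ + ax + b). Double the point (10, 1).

tangent at (10, 1): λ = (3·10² + 5)/(2·1) ≡ 8/2. 2⁻¹ ≡ 6 (mod 11), so λ ≡ 8·6 ≡ 4.
  x = λ² - 10 - 10 = 16 - 20 ≡ 7; y = λ·(10 - 7) - 1 ≡ 0. → (7, 0)

(7, 0)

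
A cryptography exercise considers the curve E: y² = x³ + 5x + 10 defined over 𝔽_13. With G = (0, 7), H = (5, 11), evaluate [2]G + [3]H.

(5, 2)

First 2G:
Repeated addition: build up to 2G.
2G: tangent at (0, 7): λ = (3·0² + 5)/(2·7) ≡ 5/1. 1⁻¹ ≡ 1 (mod 13) since 1·1 = 1 ≡ 1, so λ ≡ 5·1 ≡ 5.
  x = λ² - 0 - 0 = 25 - 0 ≡ 12; y = λ·(0 - 12) - 7 ≡ 11. → (12, 11)
2G = (12, 11).
Next 3H:
Repeated addition: build up to 3H.
2H: tangent at (5, 11): λ = (3·5² + 5)/(2·11) ≡ 2/9. 9⁻¹ ≡ 3 (mod 13) since 9·3 = 27 ≡ 1, so λ ≡ 2·3 ≡ 6.
  x = λ² - 5 - 5 = 36 - 10 ≡ 0; y = λ·(5 - 0) - 11 ≡ 6. → (0, 6)
3H: (0, 6) + (5, 11). λ = (11 - 6)/(5 - 0) ≡ 5/5 mod 13. 5⁻¹ ≡ 8 (mod 13), so λ ≡ 1.
  x = λ² - 0 - 5 = 1 - 5 ≡ 9; y = λ·(0 - 9) - 6 ≡ 11. → (9, 11)
3H = (9, 11).
Finally 2G + 3H:
(12, 11) + (9, 11). λ = (11 - 11)/(9 - 12) ≡ 0/10 mod 13. 10⁻¹ ≡ 4 (mod 13), so λ ≡ 0.
  x = λ² - 12 - 9 = 0 - 21 ≡ 5; y = λ·(12 - 5) - 11 ≡ 2. → (5, 2)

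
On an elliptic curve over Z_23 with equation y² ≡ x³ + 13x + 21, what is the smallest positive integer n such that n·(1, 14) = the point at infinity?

2P: tangent at (1, 14): λ = (3·1² + 13)/(2·14) ≡ 16/5. 5⁻¹ ≡ 14 (mod 23) since 5·14 = 70 ≡ 1, so λ ≡ 16·14 ≡ 17.
  x = λ² - 1 - 1 = 289 - 2 ≡ 11; y = λ·(1 - 11) - 14 ≡ 0. → (11, 0)
3P: (11, 0) + (1, 14). λ = (14 - 0)/(1 - 11) ≡ 14/13 mod 23. 13⁻¹ ≡ 16 (mod 23), so λ ≡ 17.
  x = λ² - 11 - 1 = 289 - 12 ≡ 1; y = λ·(11 - 1) - 0 ≡ 9. → (1, 9)
4P: (1, 9) + (1, 14): same x and y₁ ≡ -y₂, so the sum is the point at infinity.
4P = the point at infinity, so the order is 4.

4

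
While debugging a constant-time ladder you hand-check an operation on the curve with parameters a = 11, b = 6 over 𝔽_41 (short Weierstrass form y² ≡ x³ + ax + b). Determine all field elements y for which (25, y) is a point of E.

11, 30

x³ + 11x + 6 = 15906 ≡ 39 (mod 41).
Square roots of 39 mod 41: 11 and 30 (since 11² = 121 ≡ 39).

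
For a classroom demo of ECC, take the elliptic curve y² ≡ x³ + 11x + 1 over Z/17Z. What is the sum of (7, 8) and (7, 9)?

The two points share x = 7 and their y-coordinates satisfy 8 + 9 ≡ 0 (mod 17), so they are inverses. Their sum is O.

O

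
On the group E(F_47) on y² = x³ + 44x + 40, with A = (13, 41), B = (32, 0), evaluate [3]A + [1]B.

(17, 22)

First 3A:
Repeated addition: build up to 3A.
2A: tangent at (13, 41): λ = (3·13² + 44)/(2·41) ≡ 34/35. 35⁻¹ ≡ 43 (mod 47), so λ ≡ 34·43 ≡ 5.
  x = λ² - 13 - 13 = 25 - 26 ≡ 46; y = λ·(13 - 46) - 41 ≡ 29. → (46, 29)
3A: (46, 29) + (13, 41). λ = (41 - 29)/(13 - 46) ≡ 12/14 mod 47. 14⁻¹ ≡ 37 (mod 47) since 14·37 = 518 ≡ 1, so λ ≡ 21.
  x = λ² - 46 - 13 = 441 - 59 ≡ 6; y = λ·(46 - 6) - 29 ≡ 12. → (6, 12)
3A = (6, 12).
Finally 3A + B:
(6, 12) + (32, 0). λ = (0 - 12)/(32 - 6) ≡ 35/26 mod 47. 26⁻¹ ≡ 38 (mod 47) since 26·38 = 988 ≡ 1, so λ ≡ 14.
  x = λ² - 6 - 32 = 196 - 38 ≡ 17; y = λ·(6 - 17) - 12 ≡ 22. → (17, 22)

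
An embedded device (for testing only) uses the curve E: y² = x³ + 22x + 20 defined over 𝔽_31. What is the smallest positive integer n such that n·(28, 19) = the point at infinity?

5

2P: tangent at (28, 19): λ = (3·28² + 22)/(2·19) ≡ 18/7. 7⁻¹ ≡ 9 (mod 31), so λ ≡ 18·9 ≡ 7.
  x = λ² - 28 - 28 = 49 - 56 ≡ 24; y = λ·(28 - 24) - 19 ≡ 9. → (24, 9)
3P: (24, 9) + (28, 19). λ = (19 - 9)/(28 - 24) ≡ 10/4 mod 31. 4⁻¹ ≡ 8 (mod 31) since 4·8 = 32 ≡ 1, so λ ≡ 18.
  x = λ² - 24 - 28 = 324 - 52 ≡ 24; y = λ·(24 - 24) - 9 ≡ 22. → (24, 22)
4P: (24, 22) + (28, 19). λ = (19 - 22)/(28 - 24) ≡ 28/4 mod 31. 4⁻¹ ≡ 8 (mod 31), so λ ≡ 7.
  x = λ² - 24 - 28 = 49 - 52 ≡ 28; y = λ·(24 - 28) - 22 ≡ 12. → (28, 12)
5P: (28, 12) + (28, 19): same x and y₁ ≡ -y₂, so the sum is the point at infinity.
5P = the point at infinity, so the order is 5.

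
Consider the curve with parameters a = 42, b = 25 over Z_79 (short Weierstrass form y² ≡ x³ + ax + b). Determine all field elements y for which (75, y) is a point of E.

none

x³ + 42x + 25 = 425050 ≡ 30 (mod 79).
30 is a non-residue mod 79; no y exists.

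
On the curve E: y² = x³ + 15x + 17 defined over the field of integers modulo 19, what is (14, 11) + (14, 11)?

(17, 13)

tangent at (14, 11): λ = (3·14² + 15)/(2·11) ≡ 14/3. 3⁻¹ ≡ 13 (mod 19) since 3·13 = 39 ≡ 1, so λ ≡ 14·13 ≡ 11.
  x = λ² - 14 - 14 = 121 - 28 ≡ 17; y = λ·(14 - 17) - 11 ≡ 13. → (17, 13)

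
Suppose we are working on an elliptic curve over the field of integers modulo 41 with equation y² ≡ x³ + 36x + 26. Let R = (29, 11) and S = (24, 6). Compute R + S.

(30, 29)

(29, 11) + (24, 6). λ = (6 - 11)/(24 - 29) ≡ 36/36 mod 41. 36⁻¹ ≡ 8 (mod 41), so λ ≡ 1.
  x = λ² - 29 - 24 = 1 - 53 ≡ 30; y = λ·(29 - 30) - 11 ≡ 29. → (30, 29)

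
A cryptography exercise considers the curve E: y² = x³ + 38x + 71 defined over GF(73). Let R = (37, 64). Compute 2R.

(7, 60)

tangent at (37, 64): λ = (3·37² + 38)/(2·64) ≡ 57/55. 55⁻¹ ≡ 4 (mod 73), so λ ≡ 57·4 ≡ 9.
  x = λ² - 37 - 37 = 81 - 74 ≡ 7; y = λ·(37 - 7) - 64 ≡ 60. → (7, 60)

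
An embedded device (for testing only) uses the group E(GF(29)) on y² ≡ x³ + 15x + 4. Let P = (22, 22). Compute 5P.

Repeated addition: build up to 5P.
2P: tangent at (22, 22): λ = (3·22² + 15)/(2·22) ≡ 17/15. 15⁻¹ ≡ 2 (mod 29) since 15·2 = 30 ≡ 1, so λ ≡ 17·2 ≡ 5.
  x = λ² - 22 - 22 = 25 - 44 ≡ 10; y = λ·(22 - 10) - 22 ≡ 9. → (10, 9)
3P: (10, 9) + (22, 22). λ = (22 - 9)/(22 - 10) ≡ 13/12 mod 29. 12⁻¹ ≡ 17 (mod 29), so λ ≡ 18.
  x = λ² - 10 - 22 = 324 - 32 ≡ 2; y = λ·(10 - 2) - 9 ≡ 19. → (2, 19)
4P: (2, 19) + (22, 22). λ = (22 - 19)/(22 - 2) ≡ 3/20 mod 29. 20⁻¹ ≡ 16 (mod 29) since 20·16 = 320 ≡ 1, so λ ≡ 19.
  x = λ² - 2 - 22 = 361 - 24 ≡ 18; y = λ·(2 - 18) - 19 ≡ 25. → (18, 25)
5P: (18, 25) + (22, 22). λ = (22 - 25)/(22 - 18) ≡ 26/4 mod 29. 4⁻¹ ≡ 22 (mod 29) since 4·22 = 88 ≡ 1, so λ ≡ 21.
  x = λ² - 18 - 22 = 441 - 40 ≡ 24; y = λ·(18 - 24) - 25 ≡ 23. → (24, 23)

(24, 23)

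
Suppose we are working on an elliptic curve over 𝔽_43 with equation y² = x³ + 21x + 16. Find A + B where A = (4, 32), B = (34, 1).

(0, 4)

(4, 32) + (34, 1). λ = (1 - 32)/(34 - 4) ≡ 12/30 mod 43. 30⁻¹ ≡ 33 (mod 43), so λ ≡ 9.
  x = λ² - 4 - 34 = 81 - 38 ≡ 0; y = λ·(4 - 0) - 32 ≡ 4. → (0, 4)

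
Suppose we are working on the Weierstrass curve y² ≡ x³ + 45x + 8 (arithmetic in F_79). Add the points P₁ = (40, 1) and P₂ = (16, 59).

(40, 1) + (16, 59). λ = (59 - 1)/(16 - 40) ≡ 58/55 mod 79. 55⁻¹ ≡ 23 (mod 79) since 55·23 = 1265 ≡ 1, so λ ≡ 70.
  x = λ² - 40 - 16 = 4900 - 56 ≡ 25; y = λ·(40 - 25) - 1 ≡ 22. → (25, 22)

(25, 22)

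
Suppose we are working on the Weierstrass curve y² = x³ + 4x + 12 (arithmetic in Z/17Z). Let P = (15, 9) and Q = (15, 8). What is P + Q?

The two points share x = 15 and their y-coordinates satisfy 9 + 8 ≡ 0 (mod 17), so they are inverses. Their sum is O.

O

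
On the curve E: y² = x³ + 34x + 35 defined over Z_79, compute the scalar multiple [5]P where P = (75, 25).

Double-and-add on 5 = (101)₂. Start with P = (75, 25) for the leading 1-bit.
double: tangent at (75, 25): λ = (3·75² + 34)/(2·25) ≡ 3/50. 50⁻¹ ≡ 49 (mod 79), so λ ≡ 3·49 ≡ 68.
  x = λ² - 75 - 75 = 4624 - 150 ≡ 50; y = λ·(75 - 50) - 25 ≡ 16. → (50, 16)
double: tangent at (50, 16): λ = (3·50² + 34)/(2·16) ≡ 29/32. 32⁻¹ ≡ 42 (mod 79), so λ ≡ 29·42 ≡ 33.
  x = λ² - 50 - 50 = 1089 - 100 ≡ 41; y = λ·(50 - 41) - 16 ≡ 44. → (41, 44)
add P: (41, 44) + (75, 25). λ = (25 - 44)/(75 - 41) ≡ 60/34 mod 79. 34⁻¹ ≡ 7 (mod 79), so λ ≡ 25.
  x = λ² - 41 - 75 = 625 - 116 ≡ 35; y = λ·(41 - 35) - 44 ≡ 27. → (35, 27)

(35, 27)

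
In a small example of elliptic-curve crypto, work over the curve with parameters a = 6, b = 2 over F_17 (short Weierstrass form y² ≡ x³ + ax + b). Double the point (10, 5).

tangent at (10, 5): λ = (3·10² + 6)/(2·5) ≡ 0/10. 10⁻¹ ≡ 12 (mod 17), so λ ≡ 0·12 ≡ 0.
  x = λ² - 10 - 10 = 0 - 20 ≡ 14; y = λ·(10 - 14) - 5 ≡ 12. → (14, 12)

(14, 12)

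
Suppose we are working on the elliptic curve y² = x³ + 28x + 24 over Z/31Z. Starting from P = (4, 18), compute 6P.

Repeated addition: build up to 6P.
2P: tangent at (4, 18): λ = (3·4² + 28)/(2·18) ≡ 14/5. 5⁻¹ ≡ 25 (mod 31) since 5·25 = 125 ≡ 1, so λ ≡ 14·25 ≡ 9.
  x = λ² - 4 - 4 = 81 - 8 ≡ 11; y = λ·(4 - 11) - 18 ≡ 12. → (11, 12)
3P: (11, 12) + (4, 18). λ = (18 - 12)/(4 - 11) ≡ 6/24 mod 31. 24⁻¹ ≡ 22 (mod 31), so λ ≡ 8.
  x = λ² - 11 - 4 = 64 - 15 ≡ 18; y = λ·(11 - 18) - 12 ≡ 25. → (18, 25)
4P: (18, 25) + (4, 18). λ = (18 - 25)/(4 - 18) ≡ 24/17 mod 31. 17⁻¹ ≡ 11 (mod 31), so λ ≡ 16.
  x = λ² - 18 - 4 = 256 - 22 ≡ 17; y = λ·(18 - 17) - 25 ≡ 22. → (17, 22)
5P: (17, 22) + (4, 18). λ = (18 - 22)/(4 - 17) ≡ 27/18 mod 31. 18⁻¹ ≡ 19 (mod 31), so λ ≡ 17.
  x = λ² - 17 - 4 = 289 - 21 ≡ 20; y = λ·(17 - 20) - 22 ≡ 20. → (20, 20)
6P: (20, 20) + (4, 18). λ = (18 - 20)/(4 - 20) ≡ 29/15 mod 31. 15⁻¹ ≡ 29 (mod 31), so λ ≡ 4.
  x = λ² - 20 - 4 = 16 - 24 ≡ 23; y = λ·(20 - 23) - 20 ≡ 30. → (23, 30)

(23, 30)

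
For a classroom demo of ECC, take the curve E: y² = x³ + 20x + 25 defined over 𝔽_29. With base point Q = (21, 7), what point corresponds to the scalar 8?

Double-and-add on 8 = (1000)₂. Start with Q = (21, 7) for the leading 1-bit.
double: tangent at (21, 7): λ = (3·21² + 20)/(2·7) ≡ 9/14. 14⁻¹ ≡ 27 (mod 29), so λ ≡ 9·27 ≡ 11.
  x = λ² - 21 - 21 = 121 - 42 ≡ 21; y = λ·(21 - 21) - 7 ≡ 22. → (21, 22)
double: tangent at (21, 22): λ = (3·21² + 20)/(2·22) ≡ 9/15. 15⁻¹ ≡ 2 (mod 29), so λ ≡ 9·2 ≡ 18.
  x = λ² - 21 - 21 = 324 - 42 ≡ 21; y = λ·(21 - 21) - 22 ≡ 7. → (21, 7)
double: tangent at (21, 7): λ = (3·21² + 20)/(2·7) ≡ 9/14. 14⁻¹ ≡ 27 (mod 29) since 14·27 = 378 ≡ 1, so λ ≡ 9·27 ≡ 11.
  x = λ² - 21 - 21 = 121 - 42 ≡ 21; y = λ·(21 - 21) - 7 ≡ 22. → (21, 22)

(21, 22)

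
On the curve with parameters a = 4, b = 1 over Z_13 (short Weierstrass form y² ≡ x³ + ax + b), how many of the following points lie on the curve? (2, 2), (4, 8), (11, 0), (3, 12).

(2, 2): 2² ≡ 4, rhs ≡ 4 → on.
(4, 8): 8² ≡ 12, rhs ≡ 3 → off.
(11, 0): 0² ≡ 0, rhs ≡ 11 → off.
(3, 12): 12² ≡ 1, rhs ≡ 1 → on.

2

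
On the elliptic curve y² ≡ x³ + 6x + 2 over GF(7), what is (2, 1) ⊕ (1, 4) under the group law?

(2, 1) + (1, 4). λ = (4 - 1)/(1 - 2) ≡ 3/6 mod 7. 6⁻¹ ≡ 6 (mod 7), so λ ≡ 4.
  x = λ² - 2 - 1 = 16 - 3 ≡ 6; y = λ·(2 - 6) - 1 ≡ 4. → (6, 4)

(6, 4)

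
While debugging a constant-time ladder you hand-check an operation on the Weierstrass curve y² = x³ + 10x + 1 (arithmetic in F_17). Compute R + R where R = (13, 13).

(0, 16)

tangent at (13, 13): λ = (3·13² + 10)/(2·13) ≡ 7/9. 9⁻¹ ≡ 2 (mod 17), so λ ≡ 7·2 ≡ 14.
  x = λ² - 13 - 13 = 196 - 26 ≡ 0; y = λ·(13 - 0) - 13 ≡ 16. → (0, 16)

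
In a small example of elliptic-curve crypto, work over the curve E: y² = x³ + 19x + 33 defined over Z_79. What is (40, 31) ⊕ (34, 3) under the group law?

(40, 31) + (34, 3). λ = (3 - 31)/(34 - 40) ≡ 51/73 mod 79. 73⁻¹ ≡ 13 (mod 79), so λ ≡ 31.
  x = λ² - 40 - 34 = 961 - 74 ≡ 18; y = λ·(40 - 18) - 31 ≡ 19. → (18, 19)

(18, 19)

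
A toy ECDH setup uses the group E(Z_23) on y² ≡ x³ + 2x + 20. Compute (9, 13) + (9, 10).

O

The two points share x = 9 and their y-coordinates satisfy 13 + 10 ≡ 0 (mod 23), so they are inverses. Their sum is 𝒪.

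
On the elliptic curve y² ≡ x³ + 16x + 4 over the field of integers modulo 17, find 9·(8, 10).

O

Write Q = (8, 10).
Repeated addition: build up to 9Q.
2Q: tangent at (8, 10): λ = (3·8² + 16)/(2·10) ≡ 4/3. 3⁻¹ ≡ 6 (mod 17), so λ ≡ 4·6 ≡ 7.
  x = λ² - 8 - 8 = 49 - 16 ≡ 16; y = λ·(8 - 16) - 10 ≡ 2. → (16, 2)
3Q: (16, 2) + (8, 10). λ = (10 - 2)/(8 - 16) ≡ 8/9 mod 17. 9⁻¹ ≡ 2 (mod 17) since 9·2 = 18 ≡ 1, so λ ≡ 16.
  x = λ² - 16 - 8 = 256 - 24 ≡ 11; y = λ·(16 - 11) - 2 ≡ 10. → (11, 10)
4Q: (11, 10) + (8, 10). λ = (10 - 10)/(8 - 11) ≡ 0/14 mod 17. 14⁻¹ ≡ 11 (mod 17), so λ ≡ 0.
  x = λ² - 11 - 8 = 0 - 19 ≡ 15; y = λ·(11 - 15) - 10 ≡ 7. → (15, 7)
5Q: (15, 7) + (8, 10). λ = (10 - 7)/(8 - 15) ≡ 3/10 mod 17. 10⁻¹ ≡ 12 (mod 17), so λ ≡ 2.
  x = λ² - 15 - 8 = 4 - 23 ≡ 15; y = λ·(15 - 15) - 7 ≡ 10. → (15, 10)
6Q: (15, 10) + (8, 10). λ = (10 - 10)/(8 - 15) ≡ 0/10 mod 17. 10⁻¹ ≡ 12 (mod 17) since 10·12 = 120 ≡ 1, so λ ≡ 0.
  x = λ² - 15 - 8 = 0 - 23 ≡ 11; y = λ·(15 - 11) - 10 ≡ 7. → (11, 7)
7Q: (11, 7) + (8, 10). λ = (10 - 7)/(8 - 11) ≡ 3/14 mod 17. 14⁻¹ ≡ 11 (mod 17), so λ ≡ 16.
  x = λ² - 11 - 8 = 256 - 19 ≡ 16; y = λ·(11 - 16) - 7 ≡ 15. → (16, 15)
8Q: (16, 15) + (8, 10). λ = (10 - 15)/(8 - 16) ≡ 12/9 mod 17. 9⁻¹ ≡ 2 (mod 17), so λ ≡ 7.
  x = λ² - 16 - 8 = 49 - 24 ≡ 8; y = λ·(16 - 8) - 15 ≡ 7. → (8, 7)
9Q: (8, 7) + (8, 10): same x and y₁ ≡ -y₂, so the sum is the point at infinity.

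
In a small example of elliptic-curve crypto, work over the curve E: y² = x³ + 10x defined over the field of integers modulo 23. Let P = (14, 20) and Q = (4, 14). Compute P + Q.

(14, 20) + (4, 14). λ = (14 - 20)/(4 - 14) ≡ 17/13 mod 23. 13⁻¹ ≡ 16 (mod 23) since 13·16 = 208 ≡ 1, so λ ≡ 19.
  x = λ² - 14 - 4 = 361 - 18 ≡ 21; y = λ·(14 - 21) - 20 ≡ 8. → (21, 8)

(21, 8)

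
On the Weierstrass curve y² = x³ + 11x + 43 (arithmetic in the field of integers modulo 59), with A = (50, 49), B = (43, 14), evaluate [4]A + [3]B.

(43, 14)

First 4A:
Double-and-add on 4 = (100)₂. Start with A = (50, 49) for the leading 1-bit.
double: tangent at (50, 49): λ = (3·50² + 11)/(2·49) ≡ 18/39. 39⁻¹ ≡ 56 (mod 59), so λ ≡ 18·56 ≡ 5.
  x = λ² - 50 - 50 = 25 - 100 ≡ 43; y = λ·(50 - 43) - 49 ≡ 45. → (43, 45)
double: tangent at (43, 45): λ = (3·43² + 11)/(2·45) ≡ 12/31. 31⁻¹ ≡ 40 (mod 59), so λ ≡ 12·40 ≡ 8.
  x = λ² - 43 - 43 = 64 - 86 ≡ 37; y = λ·(43 - 37) - 45 ≡ 3. → (37, 3)
4A = (37, 3).
Next 3B:
Repeated addition: build up to 3B.
2B: tangent at (43, 14): λ = (3·43² + 11)/(2·14) ≡ 12/28. 28⁻¹ ≡ 19 (mod 59), so λ ≡ 12·19 ≡ 51.
  x = λ² - 43 - 43 = 2601 - 86 ≡ 37; y = λ·(43 - 37) - 14 ≡ 56. → (37, 56)
3B: (37, 56) + (43, 14). λ = (14 - 56)/(43 - 37) ≡ 17/6 mod 59. 6⁻¹ ≡ 10 (mod 59) since 6·10 = 60 ≡ 1, so λ ≡ 52.
  x = λ² - 37 - 43 = 2704 - 80 ≡ 28; y = λ·(37 - 28) - 56 ≡ 58. → (28, 58)
3B = (28, 58).
Finally 4A + 3B:
(37, 3) + (28, 58). λ = (58 - 3)/(28 - 37) ≡ 55/50 mod 59. 50⁻¹ ≡ 13 (mod 59), so λ ≡ 7.
  x = λ² - 37 - 28 = 49 - 65 ≡ 43; y = λ·(37 - 43) - 3 ≡ 14. → (43, 14)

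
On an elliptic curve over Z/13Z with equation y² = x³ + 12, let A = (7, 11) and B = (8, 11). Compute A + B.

(7, 11) + (8, 11). λ = (11 - 11)/(8 - 7) ≡ 0/1 mod 13. 1⁻¹ ≡ 1 (mod 13) since 1·1 = 1 ≡ 1, so λ ≡ 0.
  x = λ² - 7 - 8 = 0 - 15 ≡ 11; y = λ·(7 - 11) - 11 ≡ 2. → (11, 2)

(11, 2)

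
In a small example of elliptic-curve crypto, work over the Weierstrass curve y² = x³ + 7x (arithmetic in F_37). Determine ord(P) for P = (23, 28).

2P: tangent at (23, 28): λ = (3·23² + 7)/(2·28) ≡ 3/19. 19⁻¹ ≡ 2 (mod 37) since 19·2 = 38 ≡ 1, so λ ≡ 3·2 ≡ 6.
  x = λ² - 23 - 23 = 36 - 46 ≡ 27; y = λ·(23 - 27) - 28 ≡ 22. → (27, 22)
3P: (27, 22) + (23, 28). λ = (28 - 22)/(23 - 27) ≡ 6/33 mod 37. 33⁻¹ ≡ 9 (mod 37) since 33·9 = 297 ≡ 1, so λ ≡ 17.
  x = λ² - 27 - 23 = 289 - 50 ≡ 17; y = λ·(27 - 17) - 22 ≡ 0. → (17, 0)
4P: (17, 0) + (23, 28). λ = (28 - 0)/(23 - 17) ≡ 28/6 mod 37. 6⁻¹ ≡ 31 (mod 37), so λ ≡ 17.
  x = λ² - 17 - 23 = 289 - 40 ≡ 27; y = λ·(17 - 27) - 0 ≡ 15. → (27, 15)
5P: (27, 15) + (23, 28). λ = (28 - 15)/(23 - 27) ≡ 13/33 mod 37. 33⁻¹ ≡ 9 (mod 37), so λ ≡ 6.
  x = λ² - 27 - 23 = 36 - 50 ≡ 23; y = λ·(27 - 23) - 15 ≡ 9. → (23, 9)
6P: (23, 9) + (23, 28): same x and y₁ ≡ -y₂, so the sum is ∞.
6P = ∞, so the order is 6.

6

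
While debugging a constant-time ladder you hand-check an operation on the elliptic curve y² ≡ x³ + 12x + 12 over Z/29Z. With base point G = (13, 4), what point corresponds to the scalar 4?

(24, 28)

Double-and-add on 4 = (100)₂. Start with G = (13, 4) for the leading 1-bit.
double: tangent at (13, 4): λ = (3·13² + 12)/(2·4) ≡ 26/8. 8⁻¹ ≡ 11 (mod 29) since 8·11 = 88 ≡ 1, so λ ≡ 26·11 ≡ 25.
  x = λ² - 13 - 13 = 625 - 26 ≡ 19; y = λ·(13 - 19) - 4 ≡ 20. → (19, 20)
double: tangent at (19, 20): λ = (3·19² + 12)/(2·20) ≡ 22/11. 11⁻¹ ≡ 8 (mod 29), so λ ≡ 22·8 ≡ 2.
  x = λ² - 19 - 19 = 4 - 38 ≡ 24; y = λ·(19 - 24) - 20 ≡ 28. → (24, 28)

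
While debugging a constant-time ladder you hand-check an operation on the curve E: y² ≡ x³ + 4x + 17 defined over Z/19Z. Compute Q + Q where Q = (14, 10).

(0, 13)

tangent at (14, 10): λ = (3·14² + 4)/(2·10) ≡ 3/1. 1⁻¹ ≡ 1 (mod 19) since 1·1 = 1 ≡ 1, so λ ≡ 3·1 ≡ 3.
  x = λ² - 14 - 14 = 9 - 28 ≡ 0; y = λ·(14 - 0) - 10 ≡ 13. → (0, 13)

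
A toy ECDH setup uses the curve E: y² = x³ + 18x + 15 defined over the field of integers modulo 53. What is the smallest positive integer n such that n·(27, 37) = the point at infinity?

8

2P: tangent at (27, 37): λ = (3·27² + 18)/(2·37) ≡ 32/21. 21⁻¹ ≡ 48 (mod 53), so λ ≡ 32·48 ≡ 52.
  x = λ² - 27 - 27 = 2704 - 54 ≡ 0; y = λ·(27 - 0) - 37 ≡ 42. → (0, 42)
3P: (0, 42) + (27, 37). λ = (37 - 42)/(27 - 0) ≡ 48/27 mod 53. 27⁻¹ ≡ 2 (mod 53) since 27·2 = 54 ≡ 1, so λ ≡ 43.
  x = λ² - 0 - 27 = 1849 - 27 ≡ 20; y = λ·(0 - 20) - 42 ≡ 52. → (20, 52)
4P: (20, 52) + (27, 37). λ = (37 - 52)/(27 - 20) ≡ 38/7 mod 53. 7⁻¹ ≡ 38 (mod 53), so λ ≡ 13.
  x = λ² - 20 - 27 = 169 - 47 ≡ 16; y = λ·(20 - 16) - 52 ≡ 0. → (16, 0)
5P: (16, 0) + (27, 37). λ = (37 - 0)/(27 - 16) ≡ 37/11 mod 53. 11⁻¹ ≡ 29 (mod 53), so λ ≡ 13.
  x = λ² - 16 - 27 = 169 - 43 ≡ 20; y = λ·(16 - 20) - 0 ≡ 1. → (20, 1)
6P: (20, 1) + (27, 37). λ = (37 - 1)/(27 - 20) ≡ 36/7 mod 53. 7⁻¹ ≡ 38 (mod 53) since 7·38 = 266 ≡ 1, so λ ≡ 43.
  x = λ² - 20 - 27 = 1849 - 47 ≡ 0; y = λ·(20 - 0) - 1 ≡ 11. → (0, 11)
7P: (0, 11) + (27, 37). λ = (37 - 11)/(27 - 0) ≡ 26/27 mod 53. 27⁻¹ ≡ 2 (mod 53) since 27·2 = 54 ≡ 1, so λ ≡ 52.
  x = λ² - 0 - 27 = 2704 - 27 ≡ 27; y = λ·(0 - 27) - 11 ≡ 16. → (27, 16)
8P: (27, 16) + (27, 37): same x and y₁ ≡ -y₂, so the sum is the point at infinity.
8P = the point at infinity, so the order is 8.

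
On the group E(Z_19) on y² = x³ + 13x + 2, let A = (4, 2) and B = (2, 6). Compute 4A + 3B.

First 4A:
Repeated addition: build up to 4A.
2A: tangent at (4, 2): λ = (3·4² + 13)/(2·2) ≡ 4/4. 4⁻¹ ≡ 5 (mod 19) since 4·5 = 20 ≡ 1, so λ ≡ 4·5 ≡ 1.
  x = λ² - 4 - 4 = 1 - 8 ≡ 12; y = λ·(4 - 12) - 2 ≡ 9. → (12, 9)
3A: (12, 9) + (4, 2). λ = (2 - 9)/(4 - 12) ≡ 12/11 mod 19. 11⁻¹ ≡ 7 (mod 19) since 11·7 = 77 ≡ 1, so λ ≡ 8.
  x = λ² - 12 - 4 = 64 - 16 ≡ 10; y = λ·(12 - 10) - 9 ≡ 7. → (10, 7)
4A: (10, 7) + (4, 2). λ = (2 - 7)/(4 - 10) ≡ 14/13 mod 19. 13⁻¹ ≡ 3 (mod 19), so λ ≡ 4.
  x = λ² - 10 - 4 = 16 - 14 ≡ 2; y = λ·(10 - 2) - 7 ≡ 6. → (2, 6)
4A = (2, 6).
Next 3B:
Repeated addition: build up to 3B.
2B: tangent at (2, 6): λ = (3·2² + 13)/(2·6) ≡ 6/12. 12⁻¹ ≡ 8 (mod 19), so λ ≡ 6·8 ≡ 10.
  x = λ² - 2 - 2 = 100 - 4 ≡ 1; y = λ·(2 - 1) - 6 ≡ 4. → (1, 4)
3B: (1, 4) + (2, 6). λ = (6 - 4)/(2 - 1) ≡ 2/1 mod 19. 1⁻¹ ≡ 1 (mod 19) since 1·1 = 1 ≡ 1, so λ ≡ 2.
  x = λ² - 1 - 2 = 4 - 3 ≡ 1; y = λ·(1 - 1) - 4 ≡ 15. → (1, 15)
3B = (1, 15).
Finally 4A + 3B:
(2, 6) + (1, 15). λ = (15 - 6)/(1 - 2) ≡ 9/18 mod 19. 18⁻¹ ≡ 18 (mod 19), so λ ≡ 10.
  x = λ² - 2 - 1 = 100 - 3 ≡ 2; y = λ·(2 - 2) - 6 ≡ 13. → (2, 13)

(2, 13)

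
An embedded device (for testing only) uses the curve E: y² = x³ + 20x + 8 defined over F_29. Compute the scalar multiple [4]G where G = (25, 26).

Repeated addition: build up to 4G.
2G: tangent at (25, 26): λ = (3·25² + 20)/(2·26) ≡ 10/23. 23⁻¹ ≡ 24 (mod 29) since 23·24 = 552 ≡ 1, so λ ≡ 10·24 ≡ 8.
  x = λ² - 25 - 25 = 64 - 50 ≡ 14; y = λ·(25 - 14) - 26 ≡ 4. → (14, 4)
3G: (14, 4) + (25, 26). λ = (26 - 4)/(25 - 14) ≡ 22/11 mod 29. 11⁻¹ ≡ 8 (mod 29) since 11·8 = 88 ≡ 1, so λ ≡ 2.
  x = λ² - 14 - 25 = 4 - 39 ≡ 23; y = λ·(14 - 23) - 4 ≡ 7. → (23, 7)
4G: (23, 7) + (25, 26). λ = (26 - 7)/(25 - 23) ≡ 19/2 mod 29. 2⁻¹ ≡ 15 (mod 29), so λ ≡ 24.
  x = λ² - 23 - 25 = 576 - 48 ≡ 6; y = λ·(23 - 6) - 7 ≡ 24. → (6, 24)

(6, 24)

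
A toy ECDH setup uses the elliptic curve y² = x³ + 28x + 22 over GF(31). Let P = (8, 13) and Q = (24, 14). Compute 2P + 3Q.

First 2P:
Repeated addition: build up to 2P.
2P: tangent at (8, 13): λ = (3·8² + 28)/(2·13) ≡ 3/26. 26⁻¹ ≡ 6 (mod 31), so λ ≡ 3·6 ≡ 18.
  x = λ² - 8 - 8 = 324 - 16 ≡ 29; y = λ·(8 - 29) - 13 ≡ 12. → (29, 12)
2P = (29, 12).
Next 3Q:
Repeated addition: build up to 3Q.
2Q: tangent at (24, 14): λ = (3·24² + 28)/(2·14) ≡ 20/28. 28⁻¹ ≡ 10 (mod 31), so λ ≡ 20·10 ≡ 14.
  x = λ² - 24 - 24 = 196 - 48 ≡ 24; y = λ·(24 - 24) - 14 ≡ 17. → (24, 17)
3Q: (24, 17) + (24, 14): same x and y₁ ≡ -y₂, so the sum is O.
3Q = O.
Finally 2P + 3Q:
(29, 12) + O = (29, 12) (identity).

(29, 12)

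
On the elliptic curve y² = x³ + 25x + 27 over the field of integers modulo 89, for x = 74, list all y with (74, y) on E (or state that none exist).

x³ + 25x + 27 = 407101 ≡ 15 (mod 89).
15 is a non-residue mod 89; no y exists.

none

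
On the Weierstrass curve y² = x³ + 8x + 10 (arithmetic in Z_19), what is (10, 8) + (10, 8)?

(5, 17)

tangent at (10, 8): λ = (3·10² + 8)/(2·8) ≡ 4/16. 16⁻¹ ≡ 6 (mod 19), so λ ≡ 4·6 ≡ 5.
  x = λ² - 10 - 10 = 25 - 20 ≡ 5; y = λ·(10 - 5) - 8 ≡ 17. → (5, 17)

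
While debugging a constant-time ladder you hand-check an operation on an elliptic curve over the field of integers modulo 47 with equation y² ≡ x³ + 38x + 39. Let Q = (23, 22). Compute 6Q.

(41, 21)

Repeated addition: build up to 6Q.
2Q: tangent at (23, 22): λ = (3·23² + 38)/(2·22) ≡ 27/44. 44⁻¹ ≡ 31 (mod 47) since 44·31 = 1364 ≡ 1, so λ ≡ 27·31 ≡ 38.
  x = λ² - 23 - 23 = 1444 - 46 ≡ 35; y = λ·(23 - 35) - 22 ≡ 39. → (35, 39)
3Q: (35, 39) + (23, 22). λ = (22 - 39)/(23 - 35) ≡ 30/35 mod 47. 35⁻¹ ≡ 43 (mod 47), so λ ≡ 21.
  x = λ² - 35 - 23 = 441 - 58 ≡ 7; y = λ·(35 - 7) - 39 ≡ 32. → (7, 32)
4Q: (7, 32) + (23, 22). λ = (22 - 32)/(23 - 7) ≡ 37/16 mod 47. 16⁻¹ ≡ 3 (mod 47), so λ ≡ 17.
  x = λ² - 7 - 23 = 289 - 30 ≡ 24; y = λ·(7 - 24) - 32 ≡ 8. → (24, 8)
5Q: (24, 8) + (23, 22). λ = (22 - 8)/(23 - 24) ≡ 14/46 mod 47. 46⁻¹ ≡ 46 (mod 47) since 46·46 = 2116 ≡ 1, so λ ≡ 33.
  x = λ² - 24 - 23 = 1089 - 47 ≡ 8; y = λ·(24 - 8) - 8 ≡ 3. → (8, 3)
6Q: (8, 3) + (23, 22). λ = (22 - 3)/(23 - 8) ≡ 19/15 mod 47. 15⁻¹ ≡ 22 (mod 47), so λ ≡ 42.
  x = λ² - 8 - 23 = 1764 - 31 ≡ 41; y = λ·(8 - 41) - 3 ≡ 21. → (41, 21)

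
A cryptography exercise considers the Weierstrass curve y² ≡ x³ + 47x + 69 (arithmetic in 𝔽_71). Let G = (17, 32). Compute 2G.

(43, 36)

tangent at (17, 32): λ = (3·17² + 47)/(2·32) ≡ 62/64. 64⁻¹ ≡ 10 (mod 71), so λ ≡ 62·10 ≡ 52.
  x = λ² - 17 - 17 = 2704 - 34 ≡ 43; y = λ·(17 - 43) - 32 ≡ 36. → (43, 36)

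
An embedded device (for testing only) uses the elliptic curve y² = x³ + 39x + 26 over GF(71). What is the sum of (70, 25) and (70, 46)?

The two points share x = 70 and their y-coordinates satisfy 25 + 46 ≡ 0 (mod 71), so they are inverses. Their sum is O.

O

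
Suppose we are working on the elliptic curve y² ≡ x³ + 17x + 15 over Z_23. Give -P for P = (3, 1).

(3, 22)

-(3, 1) = (3, -1 mod 23) = (3, 22).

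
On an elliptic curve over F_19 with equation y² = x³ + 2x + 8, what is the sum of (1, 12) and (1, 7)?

O

The two points share x = 1 and their y-coordinates satisfy 12 + 7 ≡ 0 (mod 19), so they are inverses. Their sum is O.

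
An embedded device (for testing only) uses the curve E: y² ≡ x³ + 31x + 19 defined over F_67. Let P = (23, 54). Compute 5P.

Double-and-add on 5 = (101)₂. Start with P = (23, 54) for the leading 1-bit.
double: tangent at (23, 54): λ = (3·23² + 31)/(2·54) ≡ 10/41. 41⁻¹ ≡ 18 (mod 67), so λ ≡ 10·18 ≡ 46.
  x = λ² - 23 - 23 = 2116 - 46 ≡ 60; y = λ·(23 - 60) - 54 ≡ 53. → (60, 53)
double: tangent at (60, 53): λ = (3·60² + 31)/(2·53) ≡ 44/39. 39⁻¹ ≡ 55 (mod 67), so λ ≡ 44·55 ≡ 8.
  x = λ² - 60 - 60 = 64 - 120 ≡ 11; y = λ·(60 - 11) - 53 ≡ 4. → (11, 4)
add P: (11, 4) + (23, 54). λ = (54 - 4)/(23 - 11) ≡ 50/12 mod 67. 12⁻¹ ≡ 28 (mod 67) since 12·28 = 336 ≡ 1, so λ ≡ 60.
  x = λ² - 11 - 23 = 3600 - 34 ≡ 15; y = λ·(11 - 15) - 4 ≡ 24. → (15, 24)

(15, 24)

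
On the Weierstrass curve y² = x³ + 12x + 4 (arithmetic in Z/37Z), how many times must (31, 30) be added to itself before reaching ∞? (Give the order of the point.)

4

2P: tangent at (31, 30): λ = (3·31² + 12)/(2·30) ≡ 9/23. 23⁻¹ ≡ 29 (mod 37), so λ ≡ 9·29 ≡ 2.
  x = λ² - 31 - 31 = 4 - 62 ≡ 16; y = λ·(31 - 16) - 30 ≡ 0. → (16, 0)
3P: (16, 0) + (31, 30). λ = (30 - 0)/(31 - 16) ≡ 30/15 mod 37. 15⁻¹ ≡ 5 (mod 37), so λ ≡ 2.
  x = λ² - 16 - 31 = 4 - 47 ≡ 31; y = λ·(16 - 31) - 0 ≡ 7. → (31, 7)
4P: (31, 7) + (31, 30): same x and y₁ ≡ -y₂, so the sum is ∞.
4P = ∞, so the order is 4.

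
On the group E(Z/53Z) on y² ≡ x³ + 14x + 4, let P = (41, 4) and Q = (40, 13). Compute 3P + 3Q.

First 3P:
Repeated addition: build up to 3P.
2P: tangent at (41, 4): λ = (3·41² + 14)/(2·4) ≡ 22/8. 8⁻¹ ≡ 20 (mod 53), so λ ≡ 22·20 ≡ 16.
  x = λ² - 41 - 41 = 256 - 82 ≡ 15; y = λ·(41 - 15) - 4 ≡ 41. → (15, 41)
3P: (15, 41) + (41, 4). λ = (4 - 41)/(41 - 15) ≡ 16/26 mod 53. 26⁻¹ ≡ 51 (mod 53), so λ ≡ 21.
  x = λ² - 15 - 41 = 441 - 56 ≡ 14; y = λ·(15 - 14) - 41 ≡ 33. → (14, 33)
3P = (14, 33).
Next 3Q:
Repeated addition: build up to 3Q.
2Q: tangent at (40, 13): λ = (3·40² + 14)/(2·13) ≡ 44/26. 26⁻¹ ≡ 51 (mod 53), so λ ≡ 44·51 ≡ 18.
  x = λ² - 40 - 40 = 324 - 80 ≡ 32; y = λ·(40 - 32) - 13 ≡ 25. → (32, 25)
3Q: (32, 25) + (40, 13). λ = (13 - 25)/(40 - 32) ≡ 41/8 mod 53. 8⁻¹ ≡ 20 (mod 53), so λ ≡ 25.
  x = λ² - 32 - 40 = 625 - 72 ≡ 23; y = λ·(32 - 23) - 25 ≡ 41. → (23, 41)
3Q = (23, 41).
Finally 3P + 3Q:
(14, 33) + (23, 41). λ = (41 - 33)/(23 - 14) ≡ 8/9 mod 53. 9⁻¹ ≡ 6 (mod 53), so λ ≡ 48.
  x = λ² - 14 - 23 = 2304 - 37 ≡ 41; y = λ·(14 - 41) - 33 ≡ 49. → (41, 49)

(41, 49)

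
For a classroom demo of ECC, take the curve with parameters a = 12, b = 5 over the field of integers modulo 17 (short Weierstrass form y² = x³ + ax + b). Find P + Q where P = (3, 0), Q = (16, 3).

(3, 0) + (16, 3). λ = (3 - 0)/(16 - 3) ≡ 3/13 mod 17. 13⁻¹ ≡ 4 (mod 17), so λ ≡ 12.
  x = λ² - 3 - 16 = 144 - 19 ≡ 6; y = λ·(3 - 6) - 0 ≡ 15. → (6, 15)

(6, 15)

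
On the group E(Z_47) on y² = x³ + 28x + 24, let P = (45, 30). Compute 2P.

(41, 4)

tangent at (45, 30): λ = (3·45² + 28)/(2·30) ≡ 40/13. 13⁻¹ ≡ 29 (mod 47) since 13·29 = 377 ≡ 1, so λ ≡ 40·29 ≡ 32.
  x = λ² - 45 - 45 = 1024 - 90 ≡ 41; y = λ·(45 - 41) - 30 ≡ 4. → (41, 4)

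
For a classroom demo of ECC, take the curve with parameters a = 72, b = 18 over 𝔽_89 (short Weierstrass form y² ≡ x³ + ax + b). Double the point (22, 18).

(67, 35)

tangent at (22, 18): λ = (3·22² + 72)/(2·18) ≡ 11/36. 36⁻¹ ≡ 47 (mod 89), so λ ≡ 11·47 ≡ 72.
  x = λ² - 22 - 22 = 5184 - 44 ≡ 67; y = λ·(22 - 67) - 18 ≡ 35. → (67, 35)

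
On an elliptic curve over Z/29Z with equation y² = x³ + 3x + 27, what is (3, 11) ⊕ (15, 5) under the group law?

(4, 4)

(3, 11) + (15, 5). λ = (5 - 11)/(15 - 3) ≡ 23/12 mod 29. 12⁻¹ ≡ 17 (mod 29), so λ ≡ 14.
  x = λ² - 3 - 15 = 196 - 18 ≡ 4; y = λ·(3 - 4) - 11 ≡ 4. → (4, 4)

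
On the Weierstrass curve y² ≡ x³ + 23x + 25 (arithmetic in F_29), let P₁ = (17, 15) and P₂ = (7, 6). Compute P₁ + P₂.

(9, 27)

(17, 15) + (7, 6). λ = (6 - 15)/(7 - 17) ≡ 20/19 mod 29. 19⁻¹ ≡ 26 (mod 29) since 19·26 = 494 ≡ 1, so λ ≡ 27.
  x = λ² - 17 - 7 = 729 - 24 ≡ 9; y = λ·(17 - 9) - 15 ≡ 27. → (9, 27)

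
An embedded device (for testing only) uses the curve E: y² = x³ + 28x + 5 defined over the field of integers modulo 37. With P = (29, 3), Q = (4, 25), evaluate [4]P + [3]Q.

First 4P:
Double-and-add on 4 = (100)₂. Start with P = (29, 3) for the leading 1-bit.
double: tangent at (29, 3): λ = (3·29² + 28)/(2·3) ≡ 35/6. 6⁻¹ ≡ 31 (mod 37) since 6·31 = 186 ≡ 1, so λ ≡ 35·31 ≡ 12.
  x = λ² - 29 - 29 = 144 - 58 ≡ 12; y = λ·(29 - 12) - 3 ≡ 16. → (12, 16)
double: tangent at (12, 16): λ = (3·12² + 28)/(2·16) ≡ 16/32. 32⁻¹ ≡ 22 (mod 37), so λ ≡ 16·22 ≡ 19.
  x = λ² - 12 - 12 = 361 - 24 ≡ 4; y = λ·(12 - 4) - 16 ≡ 25. → (4, 25)
4P = (4, 25).
Next 3Q:
Repeated addition: build up to 3Q.
2Q: tangent at (4, 25): λ = (3·4² + 28)/(2·25) ≡ 2/13. 13⁻¹ ≡ 20 (mod 37), so λ ≡ 2·20 ≡ 3.
  x = λ² - 4 - 4 = 9 - 8 ≡ 1; y = λ·(4 - 1) - 25 ≡ 21. → (1, 21)
3Q: (1, 21) + (4, 25). λ = (25 - 21)/(4 - 1) ≡ 4/3 mod 37. 3⁻¹ ≡ 25 (mod 37), so λ ≡ 26.
  x = λ² - 1 - 4 = 676 - 5 ≡ 5; y = λ·(1 - 5) - 21 ≡ 23. → (5, 23)
3Q = (5, 23).
Finally 4P + 3Q:
(4, 25) + (5, 23). λ = (23 - 25)/(5 - 4) ≡ 35/1 mod 37. 1⁻¹ ≡ 1 (mod 37), so λ ≡ 35.
  x = λ² - 4 - 5 = 1225 - 9 ≡ 32; y = λ·(4 - 32) - 25 ≡ 31. → (32, 31)

(32, 31)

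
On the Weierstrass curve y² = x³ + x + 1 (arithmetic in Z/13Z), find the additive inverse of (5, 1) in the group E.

(5, 12)

-(5, 1) = (5, -1 mod 13) = (5, 12).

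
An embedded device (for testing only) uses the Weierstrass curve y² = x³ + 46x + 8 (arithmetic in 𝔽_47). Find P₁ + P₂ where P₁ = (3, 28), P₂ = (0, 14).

(3, 28) + (0, 14). λ = (14 - 28)/(0 - 3) ≡ 33/44 mod 47. 44⁻¹ ≡ 31 (mod 47), so λ ≡ 36.
  x = λ² - 3 - 0 = 1296 - 3 ≡ 24; y = λ·(3 - 24) - 28 ≡ 15. → (24, 15)

(24, 15)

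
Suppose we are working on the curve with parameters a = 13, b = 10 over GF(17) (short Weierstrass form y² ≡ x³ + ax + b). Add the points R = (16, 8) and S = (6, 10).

(10, 1)

(16, 8) + (6, 10). λ = (10 - 8)/(6 - 16) ≡ 2/7 mod 17. 7⁻¹ ≡ 5 (mod 17) since 7·5 = 35 ≡ 1, so λ ≡ 10.
  x = λ² - 16 - 6 = 100 - 22 ≡ 10; y = λ·(16 - 10) - 8 ≡ 1. → (10, 1)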